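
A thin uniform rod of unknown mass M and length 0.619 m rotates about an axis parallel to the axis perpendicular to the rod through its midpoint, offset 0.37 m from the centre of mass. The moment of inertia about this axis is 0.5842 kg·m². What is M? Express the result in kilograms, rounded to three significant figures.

I = I_cm + Md² = (1/12)ML² + Md² = M·[0.0833333·(0.619)² + (0.37)²] = M·0.16883.
So M = 0.5842 / 0.16883 = 3.4603 kg.

3.46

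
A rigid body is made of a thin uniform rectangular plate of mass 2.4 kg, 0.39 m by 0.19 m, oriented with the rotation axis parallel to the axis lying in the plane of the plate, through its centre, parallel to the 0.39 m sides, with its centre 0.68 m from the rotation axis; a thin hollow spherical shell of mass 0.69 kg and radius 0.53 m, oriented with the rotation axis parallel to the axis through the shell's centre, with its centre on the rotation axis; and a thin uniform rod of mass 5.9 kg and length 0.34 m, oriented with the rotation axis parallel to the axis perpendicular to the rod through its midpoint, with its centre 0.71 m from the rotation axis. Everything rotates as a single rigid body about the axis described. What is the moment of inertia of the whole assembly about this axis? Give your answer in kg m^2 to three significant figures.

4.28

Rectangular plate: I_cm = (1/12)Mb² = (1/12)(2.4)(0.19)² = 0.00722 kg m^2; centre at d = 0.68 m, so the parallel axis theorem gives I = 0.00722 + (2.4)(0.68)² = 1.117 kg m^2.
Spherical shell: I_cm = (2/3)MR² = (2/3)(0.69)(0.53)² = 0.12921 kg m^2; axis through the centre, so I = 0.12921 kg m^2.
Thin rod: I_cm = (1/12)ML² = (1/12)(5.9)(0.34)² = 0.056837 kg m^2; centre at d = 0.71 m, so the parallel axis theorem gives I = 0.056837 + (5.9)(0.71)² = 3.031 kg m^2.
Total I = 1.117 + 0.12921 + 3.031 = 4.2772 kg m^2.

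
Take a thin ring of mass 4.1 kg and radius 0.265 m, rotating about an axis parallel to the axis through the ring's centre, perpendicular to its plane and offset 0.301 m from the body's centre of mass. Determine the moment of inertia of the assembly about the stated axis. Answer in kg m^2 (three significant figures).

I_cm = MR² = (4.1)(0.265)² = 0.28792 kg m^2; centre at d = 0.301 m, so I = I_cm + Md² gives I = 0.28792 + (4.1)(0.301)² = 0.65939 kg m^2.

0.659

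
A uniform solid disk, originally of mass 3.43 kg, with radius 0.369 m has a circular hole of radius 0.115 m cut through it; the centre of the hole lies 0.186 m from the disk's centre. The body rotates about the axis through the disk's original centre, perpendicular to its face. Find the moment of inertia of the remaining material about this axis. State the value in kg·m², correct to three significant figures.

0.220

Unpierced body about its centre: I₀ = (1/2)MR² = (1/2)(3.43)(0.369)² = 0.23352 kg·m².
The removed disk has mass m = M·(r/R)² = (3.43)(0.115/0.369)² = 0.33315 kg (same uniform areal density).
Its moment of inertia about the rotation axis (parallel-axis theorem): I_hole = (1/2)mr² + md² = (1/2)(0.33315)(0.115)² + (0.33315)(0.186)² = 0.013729 kg·m².
Treating the hole as negative mass, I = I₀ − I_hole = 0.23352 − 0.013729 = 0.21979 kg·m².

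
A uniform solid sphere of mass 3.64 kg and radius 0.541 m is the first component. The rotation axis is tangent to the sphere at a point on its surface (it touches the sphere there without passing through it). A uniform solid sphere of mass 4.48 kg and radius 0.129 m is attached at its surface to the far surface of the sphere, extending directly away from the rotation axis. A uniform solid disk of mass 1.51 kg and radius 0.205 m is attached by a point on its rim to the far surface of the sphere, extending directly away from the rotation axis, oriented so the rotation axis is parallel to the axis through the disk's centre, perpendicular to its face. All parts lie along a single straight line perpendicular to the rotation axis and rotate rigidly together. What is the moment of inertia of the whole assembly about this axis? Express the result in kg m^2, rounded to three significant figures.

Solid sphere: I_cm = (2/5)MR² = (2/5)(3.64)(0.541)² = 0.42614 kg m^2; centre at d = 0.541 m, so the parallel axis theorem gives I = 0.42614 + (3.64)(0.541)² = 1.4915 kg m^2.
Solid sphere: I_cm = (2/5)MR² = (2/5)(4.48)(0.129)² = 0.029821 kg m^2; centre at d = 0.541 + 0.541 + 0.129 = 1.211 m, so the parallel axis theorem gives I = 0.029821 + (4.48)(1.211)² = 6.5998 kg m^2.
Solid disk: I_cm = (1/2)MR² = (1/2)(1.51)(0.205)² = 0.031729 kg m^2; centre at d = 0.541 + 0.541 + 0.129 + 0.129 + 0.205 = 1.545 m, so the parallel axis theorem gives I = 0.031729 + (1.51)(1.545)² = 3.6361 kg m^2.
Total I = 1.4915 + 6.5998 + 3.6361 = 11.727 kg m^2.

11.7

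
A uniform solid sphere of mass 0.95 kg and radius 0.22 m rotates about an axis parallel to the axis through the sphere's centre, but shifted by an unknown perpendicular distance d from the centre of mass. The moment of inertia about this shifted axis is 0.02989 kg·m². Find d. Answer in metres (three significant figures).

About the centre-of-mass axis, I_cm = (2/5)MR² = (2/5)(0.95)(0.22)² = 0.018392 kg·m².
Parallel axis theorem: I = I_cm + Md², so Md² = 0.02989 − 0.018392 = 0.011498 kg·m².
d = √(0.011498 / 0.95) = 0.11001 m.

0.110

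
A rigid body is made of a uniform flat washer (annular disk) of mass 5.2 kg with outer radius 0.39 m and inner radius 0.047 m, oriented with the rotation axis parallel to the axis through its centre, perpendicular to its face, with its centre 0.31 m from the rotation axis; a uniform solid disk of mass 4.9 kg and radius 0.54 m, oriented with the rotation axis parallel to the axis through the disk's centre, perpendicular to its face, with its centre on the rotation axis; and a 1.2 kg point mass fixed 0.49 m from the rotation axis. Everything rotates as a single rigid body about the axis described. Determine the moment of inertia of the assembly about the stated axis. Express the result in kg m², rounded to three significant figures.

Annular disk: I_cm = (1/2)M(R²+r²) = (1/2)(5.2)[(0.39)² + (0.047)²] = 0.4012 kg m²; centre at d = 0.31 m, so I = I_cm + Md² gives I = 0.4012 + (5.2)(0.31)² = 0.90092 kg m².
Solid disk: I_cm = (1/2)MR² = (1/2)(4.9)(0.54)² = 0.71442 kg m²; axis through the centre, so I = 0.71442 kg m².
Point mass: I_cm = 0; centre at d = 0.49 m, so I = I_cm + Md² gives I = 0 + (1.2)(0.49)² = 0.28812 kg m².
Total I = 0.90092 + 0.71442 + 0.28812 = 1.9035 kg m².

1.90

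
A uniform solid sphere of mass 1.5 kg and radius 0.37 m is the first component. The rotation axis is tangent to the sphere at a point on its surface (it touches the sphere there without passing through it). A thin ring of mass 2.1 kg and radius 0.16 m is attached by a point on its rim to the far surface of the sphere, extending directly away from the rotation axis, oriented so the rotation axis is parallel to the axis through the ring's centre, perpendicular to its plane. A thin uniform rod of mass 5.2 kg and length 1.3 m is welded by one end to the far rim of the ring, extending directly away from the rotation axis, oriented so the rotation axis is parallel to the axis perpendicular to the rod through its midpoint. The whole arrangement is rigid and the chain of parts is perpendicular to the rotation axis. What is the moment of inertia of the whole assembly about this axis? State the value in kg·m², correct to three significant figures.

18.0

Solid sphere: I_cm = (2/5)MR² = (2/5)(1.5)(0.37)² = 0.08214 kg·m²; centre at d = 0.37 m, so I = I_cm + Md² gives I = 0.08214 + (1.5)(0.37)² = 0.28749 kg·m².
Thin ring: I_cm = MR² = (2.1)(0.16)² = 0.05376 kg·m²; centre at d = 0.37 + 0.37 + 0.16 = 0.9 m, so I = I_cm + Md² gives I = 0.05376 + (2.1)(0.9)² = 1.7548 kg·m².
Thin rod: I_cm = (1/12)ML² = (1/12)(5.2)(1.3)² = 0.73233 kg·m²; centre at d = 0.37 + 0.37 + 0.16 + 0.16 + 0.65 = 1.71 m, so I = I_cm + Md² gives I = 0.73233 + (5.2)(1.71)² = 15.938 kg·m².
Total I = 0.28749 + 1.7548 + 15.938 = 17.98 kg·m².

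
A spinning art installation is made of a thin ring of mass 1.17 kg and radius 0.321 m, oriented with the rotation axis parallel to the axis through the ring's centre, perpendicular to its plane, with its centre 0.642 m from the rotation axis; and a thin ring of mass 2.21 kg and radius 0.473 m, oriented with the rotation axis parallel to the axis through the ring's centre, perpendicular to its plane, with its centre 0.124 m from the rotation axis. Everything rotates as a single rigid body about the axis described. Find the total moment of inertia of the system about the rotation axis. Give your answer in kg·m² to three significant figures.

Thin ring: I_cm = MR² = (1.17)(0.321)² = 0.12056 kg·m²; centre at d = 0.642 m, so I = I_cm + Md² gives I = 0.12056 + (1.17)(0.642)² = 0.60279 kg·m².
Thin ring: I_cm = MR² = (2.21)(0.473)² = 0.49444 kg·m²; centre at d = 0.124 m, so I = I_cm + Md² gives I = 0.49444 + (2.21)(0.124)² = 0.52842 kg·m².
Total I = 0.60279 + 0.52842 = 1.1312 kg·m².

1.13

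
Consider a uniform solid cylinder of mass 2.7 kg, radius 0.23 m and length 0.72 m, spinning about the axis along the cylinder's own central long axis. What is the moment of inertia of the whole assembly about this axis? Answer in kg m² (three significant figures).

I_cm = (1/2)MR² = (1/2)(2.7)(0.23)² = 0.071415 kg m²; axis through the centre, so I = 0.071415 kg m².

0.0714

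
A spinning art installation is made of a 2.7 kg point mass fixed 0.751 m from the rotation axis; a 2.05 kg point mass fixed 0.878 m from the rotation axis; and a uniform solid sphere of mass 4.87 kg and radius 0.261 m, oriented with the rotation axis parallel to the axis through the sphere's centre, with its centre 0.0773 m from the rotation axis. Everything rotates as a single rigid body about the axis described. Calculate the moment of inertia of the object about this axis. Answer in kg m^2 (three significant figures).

3.26

Point mass: I_cm = 0; centre at d = 0.751 m, so I = I_cm + Md² gives I = 0 + (2.7)(0.751)² = 1.5228 kg m^2.
Point mass: I_cm = 0; centre at d = 0.878 m, so I = I_cm + Md² gives I = 0 + (2.05)(0.878)² = 1.5803 kg m^2.
Solid sphere: I_cm = (2/5)MR² = (2/5)(4.87)(0.261)² = 0.1327 kg m^2; centre at d = 0.0773 m, so I = I_cm + Md² gives I = 0.1327 + (4.87)(0.0773)² = 0.1618 kg m^2.
Total I = 1.5228 + 1.5803 + 0.1618 = 3.2649 kg m^2.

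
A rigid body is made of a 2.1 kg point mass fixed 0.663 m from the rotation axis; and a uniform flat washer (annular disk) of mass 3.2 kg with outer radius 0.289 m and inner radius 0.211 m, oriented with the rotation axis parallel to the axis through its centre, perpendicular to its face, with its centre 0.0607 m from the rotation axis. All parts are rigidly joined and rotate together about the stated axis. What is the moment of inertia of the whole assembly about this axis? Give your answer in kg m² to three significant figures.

1.14

Point mass: I_cm = 0; centre at d = 0.663 m, so the parallel axis theorem gives I = 0 + (2.1)(0.663)² = 0.92309 kg m².
Annular disk: I_cm = (1/2)M(R²+r²) = (1/2)(3.2)[(0.289)² + (0.211)²] = 0.20487 kg m²; centre at d = 0.0607 m, so the parallel axis theorem gives I = 0.20487 + (3.2)(0.0607)² = 0.21666 kg m².
Total I = 0.92309 + 0.21666 = 1.1398 kg m².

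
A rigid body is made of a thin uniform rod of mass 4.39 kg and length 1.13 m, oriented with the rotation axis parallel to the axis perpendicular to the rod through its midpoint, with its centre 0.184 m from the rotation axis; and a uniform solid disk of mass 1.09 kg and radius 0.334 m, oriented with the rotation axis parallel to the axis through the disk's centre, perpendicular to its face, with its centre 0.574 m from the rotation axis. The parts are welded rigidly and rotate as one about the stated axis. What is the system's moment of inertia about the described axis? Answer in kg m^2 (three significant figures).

1.04

Thin rod: I_cm = (1/12)ML² = (1/12)(4.39)(1.13)² = 0.46713 kg m^2; centre at d = 0.184 m, so I = I_cm + Md² gives I = 0.46713 + (4.39)(0.184)² = 0.61576 kg m^2.
Solid disk: I_cm = (1/2)MR² = (1/2)(1.09)(0.334)² = 0.060798 kg m^2; centre at d = 0.574 m, so I = I_cm + Md² gives I = 0.060798 + (1.09)(0.574)² = 0.41993 kg m^2.
Total I = 0.61576 + 0.41993 = 1.0357 kg m^2.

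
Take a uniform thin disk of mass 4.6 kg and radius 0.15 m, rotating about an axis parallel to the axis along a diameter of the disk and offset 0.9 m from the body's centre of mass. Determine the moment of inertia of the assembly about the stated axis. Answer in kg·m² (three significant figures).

I_cm = (1/4)MR² = (1/4)(4.6)(0.15)² = 0.025875 kg·m²; centre at d = 0.9 m, so I = I_cm + Md² gives I = 0.025875 + (4.6)(0.9)² = 3.7519 kg·m².

3.75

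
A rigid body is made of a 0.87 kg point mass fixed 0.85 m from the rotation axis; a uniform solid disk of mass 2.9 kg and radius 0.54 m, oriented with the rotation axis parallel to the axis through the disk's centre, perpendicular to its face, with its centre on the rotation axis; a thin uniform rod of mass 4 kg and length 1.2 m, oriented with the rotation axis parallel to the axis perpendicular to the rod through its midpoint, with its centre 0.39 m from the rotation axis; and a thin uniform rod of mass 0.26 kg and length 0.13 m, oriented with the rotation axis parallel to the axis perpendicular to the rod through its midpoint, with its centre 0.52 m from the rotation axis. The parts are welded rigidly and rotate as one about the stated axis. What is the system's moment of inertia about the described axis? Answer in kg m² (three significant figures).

2.21

Point mass: I_cm = 0; centre at d = 0.85 m, so the parallel axis theorem gives I = 0 + (0.87)(0.85)² = 0.62857 kg m².
Solid disk: I_cm = (1/2)MR² = (1/2)(2.9)(0.54)² = 0.42282 kg m²; axis through the centre, so I = 0.42282 kg m².
Thin rod: I_cm = (1/12)ML² = (1/12)(4)(1.2)² = 0.48 kg m²; centre at d = 0.39 m, so the parallel axis theorem gives I = 0.48 + (4)(0.39)² = 1.0884 kg m².
Thin rod: I_cm = (1/12)ML² = (1/12)(0.26)(0.13)² = 0.00036617 kg m²; centre at d = 0.52 m, so the parallel axis theorem gives I = 0.00036617 + (0.26)(0.52)² = 0.07067 kg m².
Total I = 0.62857 + 0.42282 + 1.0884 + 0.07067 = 2.2105 kg m².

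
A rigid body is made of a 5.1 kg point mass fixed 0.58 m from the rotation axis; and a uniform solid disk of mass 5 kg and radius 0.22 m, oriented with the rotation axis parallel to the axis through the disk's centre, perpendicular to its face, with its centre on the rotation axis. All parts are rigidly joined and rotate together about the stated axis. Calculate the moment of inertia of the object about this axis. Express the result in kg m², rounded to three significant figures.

1.84

Point mass: I_cm = 0; centre at d = 0.58 m, so I = I_cm + Md² gives I = 0 + (5.1)(0.58)² = 1.7156 kg m².
Solid disk: I_cm = (1/2)MR² = (1/2)(5)(0.22)² = 0.121 kg m²; axis through the centre, so I = 0.121 kg m².
Total I = 1.7156 + 0.121 = 1.8366 kg m².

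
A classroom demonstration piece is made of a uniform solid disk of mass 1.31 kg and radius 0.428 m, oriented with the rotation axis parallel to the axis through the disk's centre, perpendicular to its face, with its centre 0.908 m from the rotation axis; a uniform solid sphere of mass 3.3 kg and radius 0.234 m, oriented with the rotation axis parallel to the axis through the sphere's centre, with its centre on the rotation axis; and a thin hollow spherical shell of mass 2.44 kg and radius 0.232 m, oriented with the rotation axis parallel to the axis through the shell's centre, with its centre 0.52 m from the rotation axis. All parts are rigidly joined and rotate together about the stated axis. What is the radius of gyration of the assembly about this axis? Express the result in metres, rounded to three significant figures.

0.535

Solid disk: I_cm = (1/2)MR² = (1/2)(1.31)(0.428)² = 0.11999 kg m²; centre at d = 0.908 m, so I = I_cm + Md² gives I = 0.11999 + (1.31)(0.908)² = 1.2 kg m².
Solid sphere: I_cm = (2/5)MR² = (2/5)(3.3)(0.234)² = 0.072278 kg m²; axis through the centre, so I = 0.072278 kg m².
Spherical shell: I_cm = (2/3)MR² = (2/3)(2.44)(0.232)² = 0.087554 kg m²; centre at d = 0.52 m, so I = I_cm + Md² gives I = 0.087554 + (2.44)(0.52)² = 0.74733 kg m².
Total I = 2.0196 kg m²; total mass M = 7.05 kg.
k = √(I/M) = √(2.0196/7.05) = 0.53523 m.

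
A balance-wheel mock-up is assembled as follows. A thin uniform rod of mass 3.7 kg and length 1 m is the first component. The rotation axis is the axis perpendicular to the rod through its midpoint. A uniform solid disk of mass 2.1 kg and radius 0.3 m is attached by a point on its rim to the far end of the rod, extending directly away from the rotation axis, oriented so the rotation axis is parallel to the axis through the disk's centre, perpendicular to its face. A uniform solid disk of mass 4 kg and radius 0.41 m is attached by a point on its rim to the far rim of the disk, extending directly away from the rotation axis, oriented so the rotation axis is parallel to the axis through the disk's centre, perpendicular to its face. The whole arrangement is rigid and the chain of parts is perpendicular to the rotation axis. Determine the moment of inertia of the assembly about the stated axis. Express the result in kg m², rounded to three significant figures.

Thin rod: I_cm = (1/12)ML² = (1/12)(3.7)(1)² = 0.30833 kg m²; axis through the centre, so I = 0.30833 kg m².
Solid disk: I_cm = (1/2)MR² = (1/2)(2.1)(0.3)² = 0.0945 kg m²; centre at d = 0.5 + 0.3 = 0.8 m, so the parallel axis theorem gives I = 0.0945 + (2.1)(0.8)² = 1.4385 kg m².
Solid disk: I_cm = (1/2)MR² = (1/2)(4)(0.41)² = 0.3362 kg m²; centre at d = 0.5 + 0.3 + 0.3 + 0.41 = 1.51 m, so the parallel axis theorem gives I = 0.3362 + (4)(1.51)² = 9.4566 kg m².
Total I = 0.30833 + 1.4385 + 9.4566 = 11.203 kg m².

11.2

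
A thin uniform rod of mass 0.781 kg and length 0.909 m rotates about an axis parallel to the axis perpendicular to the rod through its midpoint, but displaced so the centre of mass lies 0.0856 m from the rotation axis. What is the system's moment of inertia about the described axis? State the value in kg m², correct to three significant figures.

0.0595

I_cm = (1/12)ML² = (1/12)(0.781)(0.909)² = 0.053777 kg m²; centre at d = 0.0856 m, so I = I_cm + Md² gives I = 0.053777 + (0.781)(0.0856)² = 0.0595 kg m².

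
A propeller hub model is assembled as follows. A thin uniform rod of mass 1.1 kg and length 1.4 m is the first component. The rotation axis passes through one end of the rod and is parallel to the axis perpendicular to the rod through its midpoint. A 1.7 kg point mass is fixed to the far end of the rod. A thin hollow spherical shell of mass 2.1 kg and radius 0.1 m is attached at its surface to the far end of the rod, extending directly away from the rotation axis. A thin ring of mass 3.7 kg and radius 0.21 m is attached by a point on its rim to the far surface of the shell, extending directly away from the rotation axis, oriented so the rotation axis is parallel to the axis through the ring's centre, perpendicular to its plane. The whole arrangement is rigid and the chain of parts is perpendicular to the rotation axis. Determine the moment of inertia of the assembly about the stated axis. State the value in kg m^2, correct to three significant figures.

21.1

Thin rod: I_cm = (1/12)ML² = (1/12)(1.1)(1.4)² = 0.17967 kg m^2; centre at d = 0.7 m, so I = I_cm + Md² gives I = 0.17967 + (1.1)(0.7)² = 0.71867 kg m^2.
Point mass: I_cm = 0; centre at d = 0.7 + 0.7 = 1.4 m, so I = I_cm + Md² gives I = 0 + (1.7)(1.4)² = 3.332 kg m^2.
Spherical shell: I_cm = (2/3)MR² = (2/3)(2.1)(0.1)² = 0.014 kg m^2; centre at d = 0.7 + 0.7 + 0.1 = 1.5 m, so I = I_cm + Md² gives I = 0.014 + (2.1)(1.5)² = 4.739 kg m^2.
Thin ring: I_cm = MR² = (3.7)(0.21)² = 0.16317 kg m^2; centre at d = 0.7 + 0.7 + 0.1 + 0.1 + 0.21 = 1.81 m, so I = I_cm + Md² gives I = 0.16317 + (3.7)(1.81)² = 12.285 kg m^2.
Total I = 0.71867 + 3.332 + 4.739 + 12.285 = 21.074 kg m^2.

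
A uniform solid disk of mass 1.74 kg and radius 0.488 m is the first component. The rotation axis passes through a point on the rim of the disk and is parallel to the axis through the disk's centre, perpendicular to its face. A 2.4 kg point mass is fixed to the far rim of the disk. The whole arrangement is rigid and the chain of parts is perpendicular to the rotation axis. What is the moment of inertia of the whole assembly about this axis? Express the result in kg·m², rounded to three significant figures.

2.91

Solid disk: I_cm = (1/2)MR² = (1/2)(1.74)(0.488)² = 0.20719 kg·m²; centre at d = 0.488 m, so the parallel axis theorem gives I = 0.20719 + (1.74)(0.488)² = 0.62156 kg·m².
Point mass: I_cm = 0; centre at d = 0.488 + 0.488 = 0.976 m, so the parallel axis theorem gives I = 0 + (2.4)(0.976)² = 2.2862 kg·m².
Total I = 0.62156 + 2.2862 = 2.9077 kg·m².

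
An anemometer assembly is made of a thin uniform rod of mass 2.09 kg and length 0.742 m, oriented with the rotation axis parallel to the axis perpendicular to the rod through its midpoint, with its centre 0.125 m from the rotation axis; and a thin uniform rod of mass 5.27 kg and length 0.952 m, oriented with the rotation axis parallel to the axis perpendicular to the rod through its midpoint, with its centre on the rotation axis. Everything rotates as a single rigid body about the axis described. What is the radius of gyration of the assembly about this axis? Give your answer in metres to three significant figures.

Thin rod: I_cm = (1/12)ML² = (1/12)(2.09)(0.742)² = 0.09589 kg m^2; centre at d = 0.125 m, so the parallel axis theorem gives I = 0.09589 + (2.09)(0.125)² = 0.12855 kg m^2.
Thin rod: I_cm = (1/12)ML² = (1/12)(5.27)(0.952)² = 0.39802 kg m^2; axis through the centre, so I = 0.39802 kg m^2.
Total I = 0.52656 kg m^2; total mass M = 7.36 kg.
k = √(I/M) = √(0.52656/7.36) = 0.26748 m.

0.267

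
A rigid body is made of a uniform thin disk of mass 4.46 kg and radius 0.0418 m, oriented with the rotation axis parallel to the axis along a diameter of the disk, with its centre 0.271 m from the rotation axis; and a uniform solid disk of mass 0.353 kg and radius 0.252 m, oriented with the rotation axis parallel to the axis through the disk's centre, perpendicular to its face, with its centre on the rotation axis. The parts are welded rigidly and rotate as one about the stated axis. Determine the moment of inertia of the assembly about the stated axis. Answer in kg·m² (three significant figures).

0.341

Thin disk: I_cm = (1/4)MR² = (1/4)(4.46)(0.0418)² = 0.0019482 kg·m²; centre at d = 0.271 m, so the parallel axis theorem gives I = 0.0019482 + (4.46)(0.271)² = 0.3295 kg·m².
Solid disk: I_cm = (1/2)MR² = (1/2)(0.353)(0.252)² = 0.011208 kg·m²; axis through the centre, so I = 0.011208 kg·m².
Total I = 0.3295 + 0.011208 = 0.3407 kg·m².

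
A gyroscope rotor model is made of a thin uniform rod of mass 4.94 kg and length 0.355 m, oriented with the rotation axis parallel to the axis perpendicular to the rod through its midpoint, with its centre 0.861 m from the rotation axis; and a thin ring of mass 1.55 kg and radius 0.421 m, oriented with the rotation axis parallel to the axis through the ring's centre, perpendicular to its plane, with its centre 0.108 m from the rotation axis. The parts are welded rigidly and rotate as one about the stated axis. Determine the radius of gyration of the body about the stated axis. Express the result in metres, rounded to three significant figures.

0.786

Thin rod: I_cm = (1/12)ML² = (1/12)(4.94)(0.355)² = 0.05188 kg·m²; centre at d = 0.861 m, so the parallel axis theorem gives I = 0.05188 + (4.94)(0.861)² = 3.714 kg·m².
Thin ring: I_cm = MR² = (1.55)(0.421)² = 0.27472 kg·m²; centre at d = 0.108 m, so the parallel axis theorem gives I = 0.27472 + (1.55)(0.108)² = 0.2928 kg·m².
Total I = 4.0068 kg·m²; total mass M = 6.49 kg.
k = √(I/M) = √(4.0068/6.49) = 0.78574 m.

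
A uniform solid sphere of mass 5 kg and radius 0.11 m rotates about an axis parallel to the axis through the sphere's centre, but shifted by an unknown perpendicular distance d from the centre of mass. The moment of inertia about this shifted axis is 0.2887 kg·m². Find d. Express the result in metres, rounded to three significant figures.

About the centre-of-mass axis, I_cm = (2/5)MR² = (2/5)(5)(0.11)² = 0.0242 kg·m².
Parallel axis theorem: I = I_cm + Md², so Md² = 0.2887 − 0.0242 = 0.2645 kg·m².
d = √(0.2645 / 5) = 0.23 m.

0.230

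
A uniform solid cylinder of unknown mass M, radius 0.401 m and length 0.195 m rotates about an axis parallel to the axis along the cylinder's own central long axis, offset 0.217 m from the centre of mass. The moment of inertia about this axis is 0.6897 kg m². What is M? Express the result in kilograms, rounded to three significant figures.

I = I_cm + Md² = (1/2)MR² + Md² = M·[0.5·(0.401)² + (0.217)²] = M·0.12749.
So M = 0.6897 / 0.12749 = 5.4099 kg.

5.41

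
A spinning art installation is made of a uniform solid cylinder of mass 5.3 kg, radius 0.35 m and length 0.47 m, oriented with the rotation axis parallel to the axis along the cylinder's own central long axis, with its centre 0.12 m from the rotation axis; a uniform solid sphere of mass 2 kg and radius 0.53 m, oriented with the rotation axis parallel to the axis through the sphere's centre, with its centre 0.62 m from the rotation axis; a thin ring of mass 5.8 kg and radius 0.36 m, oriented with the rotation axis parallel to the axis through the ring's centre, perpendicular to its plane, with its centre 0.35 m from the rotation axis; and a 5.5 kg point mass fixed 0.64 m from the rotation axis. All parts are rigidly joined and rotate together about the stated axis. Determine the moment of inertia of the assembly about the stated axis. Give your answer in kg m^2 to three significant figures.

5.11

Solid cylinder: I_cm = (1/2)MR² = (1/2)(5.3)(0.35)² = 0.32462 kg m^2; centre at d = 0.12 m, so the parallel axis theorem gives I = 0.32462 + (5.3)(0.12)² = 0.40094 kg m^2.
Solid sphere: I_cm = (2/5)MR² = (2/5)(2)(0.53)² = 0.22472 kg m^2; centre at d = 0.62 m, so the parallel axis theorem gives I = 0.22472 + (2)(0.62)² = 0.99352 kg m^2.
Thin ring: I_cm = MR² = (5.8)(0.36)² = 0.75168 kg m^2; centre at d = 0.35 m, so the parallel axis theorem gives I = 0.75168 + (5.8)(0.35)² = 1.4622 kg m^2.
Point mass: I_cm = 0; centre at d = 0.64 m, so the parallel axis theorem gives I = 0 + (5.5)(0.64)² = 2.2528 kg m^2.
Total I = 0.40094 + 0.99352 + 1.4622 + 2.2528 = 5.1094 kg m^2.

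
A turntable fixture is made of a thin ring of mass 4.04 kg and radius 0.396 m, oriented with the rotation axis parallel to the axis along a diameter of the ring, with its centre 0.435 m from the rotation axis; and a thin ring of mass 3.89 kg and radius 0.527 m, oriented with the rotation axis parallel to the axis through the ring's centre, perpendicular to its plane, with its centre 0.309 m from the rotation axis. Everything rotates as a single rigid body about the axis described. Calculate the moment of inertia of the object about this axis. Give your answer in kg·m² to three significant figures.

Thin ring: I_cm = (1/2)MR² = (1/2)(4.04)(0.396)² = 0.31677 kg·m²; centre at d = 0.435 m, so I = I_cm + Md² gives I = 0.31677 + (4.04)(0.435)² = 1.0812 kg·m².
Thin ring: I_cm = MR² = (3.89)(0.527)² = 1.0804 kg·m²; centre at d = 0.309 m, so I = I_cm + Md² gives I = 1.0804 + (3.89)(0.309)² = 1.4518 kg·m².
Total I = 1.0812 + 1.4518 = 2.533 kg·m².

2.53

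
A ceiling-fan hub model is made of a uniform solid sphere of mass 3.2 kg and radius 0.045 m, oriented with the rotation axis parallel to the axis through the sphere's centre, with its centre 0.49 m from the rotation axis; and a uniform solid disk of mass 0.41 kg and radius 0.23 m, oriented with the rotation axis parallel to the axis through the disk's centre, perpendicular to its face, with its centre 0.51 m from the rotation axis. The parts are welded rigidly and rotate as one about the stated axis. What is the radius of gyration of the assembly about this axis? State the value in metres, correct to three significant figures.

0.496

Solid sphere: I_cm = (2/5)MR² = (2/5)(3.2)(0.045)² = 0.002592 kg·m²; centre at d = 0.49 m, so I = I_cm + Md² gives I = 0.002592 + (3.2)(0.49)² = 0.77091 kg·m².
Solid disk: I_cm = (1/2)MR² = (1/2)(0.41)(0.23)² = 0.010844 kg·m²; centre at d = 0.51 m, so I = I_cm + Md² gives I = 0.010844 + (0.41)(0.51)² = 0.11749 kg·m².
Total I = 0.8884 kg·m²; total mass M = 3.61 kg.
k = √(I/M) = √(0.8884/3.61) = 0.49608 m.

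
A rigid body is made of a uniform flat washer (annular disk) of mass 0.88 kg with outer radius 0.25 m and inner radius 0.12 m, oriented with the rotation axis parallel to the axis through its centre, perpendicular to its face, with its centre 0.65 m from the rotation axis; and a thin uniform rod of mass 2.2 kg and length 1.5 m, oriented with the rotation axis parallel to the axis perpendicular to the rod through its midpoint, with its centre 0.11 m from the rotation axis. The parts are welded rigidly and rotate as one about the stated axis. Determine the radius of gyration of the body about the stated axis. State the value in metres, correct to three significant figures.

0.524

Annular disk: I_cm = (1/2)M(R²+r²) = (1/2)(0.88)[(0.25)² + (0.12)²] = 0.033836 kg·m²; centre at d = 0.65 m, so the parallel axis theorem gives I = 0.033836 + (0.88)(0.65)² = 0.40564 kg·m².
Thin rod: I_cm = (1/12)ML² = (1/12)(2.2)(1.5)² = 0.4125 kg·m²; centre at d = 0.11 m, so the parallel axis theorem gives I = 0.4125 + (2.2)(0.11)² = 0.43912 kg·m².
Total I = 0.84476 kg·m²; total mass M = 3.08 kg.
k = √(I/M) = √(0.84476/3.08) = 0.52371 m.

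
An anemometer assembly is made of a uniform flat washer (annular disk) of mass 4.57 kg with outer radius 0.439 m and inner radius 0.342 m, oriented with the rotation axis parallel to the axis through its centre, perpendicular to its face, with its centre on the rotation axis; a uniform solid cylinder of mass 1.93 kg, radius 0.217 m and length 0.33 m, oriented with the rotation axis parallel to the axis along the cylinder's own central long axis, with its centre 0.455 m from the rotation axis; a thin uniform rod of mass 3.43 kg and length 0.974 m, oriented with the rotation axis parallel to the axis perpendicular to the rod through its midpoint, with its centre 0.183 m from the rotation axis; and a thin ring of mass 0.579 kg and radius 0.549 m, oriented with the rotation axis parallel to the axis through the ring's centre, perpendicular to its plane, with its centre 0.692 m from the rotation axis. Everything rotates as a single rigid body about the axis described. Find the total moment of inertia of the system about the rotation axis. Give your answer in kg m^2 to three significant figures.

Annular disk: I_cm = (1/2)M(R²+r²) = (1/2)(4.57)[(0.439)² + (0.342)²] = 0.70763 kg m^2; axis through the centre, so I = 0.70763 kg m^2.
Solid cylinder: I_cm = (1/2)MR² = (1/2)(1.93)(0.217)² = 0.045441 kg m^2; centre at d = 0.455 m, so I = I_cm + Md² gives I = 0.045441 + (1.93)(0.455)² = 0.445 kg m^2.
Thin rod: I_cm = (1/12)ML² = (1/12)(3.43)(0.974)² = 0.27116 kg m^2; centre at d = 0.183 m, so I = I_cm + Md² gives I = 0.27116 + (3.43)(0.183)² = 0.38603 kg m^2.
Thin ring: I_cm = MR² = (0.579)(0.549)² = 0.17451 kg m^2; centre at d = 0.692 m, so I = I_cm + Md² gives I = 0.17451 + (0.579)(0.692)² = 0.45177 kg m^2.
Total I = 0.70763 + 0.445 + 0.38603 + 0.45177 = 1.9904 kg m^2.

1.99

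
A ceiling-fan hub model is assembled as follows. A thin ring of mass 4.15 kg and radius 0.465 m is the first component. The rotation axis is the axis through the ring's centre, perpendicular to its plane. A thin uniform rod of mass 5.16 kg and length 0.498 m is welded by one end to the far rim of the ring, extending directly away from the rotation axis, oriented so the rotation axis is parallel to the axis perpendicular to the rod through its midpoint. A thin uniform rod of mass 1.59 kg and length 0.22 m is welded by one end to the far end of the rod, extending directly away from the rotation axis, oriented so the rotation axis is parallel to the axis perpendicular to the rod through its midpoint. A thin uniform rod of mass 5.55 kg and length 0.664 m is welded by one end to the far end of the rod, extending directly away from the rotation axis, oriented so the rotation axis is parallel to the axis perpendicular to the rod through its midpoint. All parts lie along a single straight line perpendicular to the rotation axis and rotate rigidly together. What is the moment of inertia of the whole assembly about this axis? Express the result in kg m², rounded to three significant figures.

18.4

Thin ring: I_cm = MR² = (4.15)(0.465)² = 0.89733 kg m²; axis through the centre, so I = 0.89733 kg m².
Thin rod: I_cm = (1/12)ML² = (1/12)(5.16)(0.498)² = 0.10664 kg m²; centre at d = 0.465 + 0.249 = 0.714 m, so I = I_cm + Md² gives I = 0.10664 + (5.16)(0.714)² = 2.7372 kg m².
Thin rod: I_cm = (1/12)ML² = (1/12)(1.59)(0.22)² = 0.006413 kg m²; centre at d = 0.465 + 0.249 + 0.249 + 0.11 = 1.073 m, so I = I_cm + Md² gives I = 0.006413 + (1.59)(1.073)² = 1.837 kg m².
Thin rod: I_cm = (1/12)ML² = (1/12)(5.55)(0.664)² = 0.20391 kg m²; centre at d = 0.465 + 0.249 + 0.249 + 0.11 + 0.11 + 0.332 = 1.515 m, so I = I_cm + Md² gives I = 0.20391 + (5.55)(1.515)² = 12.942 kg m².
Total I = 0.89733 + 2.7372 + 1.837 + 12.942 = 18.414 kg m².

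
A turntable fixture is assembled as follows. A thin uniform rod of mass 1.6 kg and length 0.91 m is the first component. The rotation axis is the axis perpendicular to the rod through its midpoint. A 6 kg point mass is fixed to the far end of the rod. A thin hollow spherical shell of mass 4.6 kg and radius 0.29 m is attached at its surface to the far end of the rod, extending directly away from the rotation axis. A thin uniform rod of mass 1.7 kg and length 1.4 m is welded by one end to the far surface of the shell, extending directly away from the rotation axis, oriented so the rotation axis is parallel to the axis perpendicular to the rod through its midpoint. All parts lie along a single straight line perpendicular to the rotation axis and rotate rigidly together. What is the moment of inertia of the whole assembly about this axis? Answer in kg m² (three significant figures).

Thin rod: I_cm = (1/12)ML² = (1/12)(1.6)(0.91)² = 0.11041 kg m²; axis through the centre, so I = 0.11041 kg m².
Point mass: I_cm = 0; centre at d = 0.455 m, so the parallel axis theorem gives I = 0 + (6)(0.455)² = 1.2422 kg m².
Spherical shell: I_cm = (2/3)MR² = (2/3)(4.6)(0.29)² = 0.25791 kg m²; centre at d = 0.455 + 0.29 = 0.745 m, so the parallel axis theorem gives I = 0.25791 + (4.6)(0.745)² = 2.811 kg m².
Thin rod: I_cm = (1/12)ML² = (1/12)(1.7)(1.4)² = 0.27767 kg m²; centre at d = 0.455 + 0.29 + 0.29 + 0.7 = 1.735 m, so the parallel axis theorem gives I = 0.27767 + (1.7)(1.735)² = 5.395 kg m².
Total I = 0.11041 + 1.2422 + 2.811 + 5.395 = 9.5586 kg m².

9.56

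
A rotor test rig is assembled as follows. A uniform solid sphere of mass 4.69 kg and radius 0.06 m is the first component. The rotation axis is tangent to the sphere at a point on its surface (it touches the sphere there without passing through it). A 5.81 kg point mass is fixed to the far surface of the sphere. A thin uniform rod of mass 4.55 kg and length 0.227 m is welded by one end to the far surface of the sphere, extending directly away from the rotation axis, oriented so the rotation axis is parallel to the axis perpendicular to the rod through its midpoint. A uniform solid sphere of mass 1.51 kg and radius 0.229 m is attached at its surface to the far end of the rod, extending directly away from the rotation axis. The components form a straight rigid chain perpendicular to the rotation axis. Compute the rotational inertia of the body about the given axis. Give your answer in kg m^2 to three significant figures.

0.908

Solid sphere: I_cm = (2/5)MR² = (2/5)(4.69)(0.06)² = 0.0067536 kg m^2; centre at d = 0.06 m, so I = I_cm + Md² gives I = 0.0067536 + (4.69)(0.06)² = 0.023638 kg m^2.
Point mass: I_cm = 0; centre at d = 0.06 + 0.06 = 0.12 m, so I = I_cm + Md² gives I = 0 + (5.81)(0.12)² = 0.083664 kg m^2.
Thin rod: I_cm = (1/12)ML² = (1/12)(4.55)(0.227)² = 0.019538 kg m^2; centre at d = 0.06 + 0.06 + 0.1135 = 0.2335 m, so I = I_cm + Md² gives I = 0.019538 + (4.55)(0.2335)² = 0.26761 kg m^2.
Solid sphere: I_cm = (2/5)MR² = (2/5)(1.51)(0.229)² = 0.031674 kg m^2; centre at d = 0.06 + 0.06 + 0.1135 + 0.1135 + 0.229 = 0.576 m, so I = I_cm + Md² gives I = 0.031674 + (1.51)(0.576)² = 0.53266 kg m^2.
Total I = 0.023638 + 0.083664 + 0.26761 + 0.53266 = 0.90757 kg m^2.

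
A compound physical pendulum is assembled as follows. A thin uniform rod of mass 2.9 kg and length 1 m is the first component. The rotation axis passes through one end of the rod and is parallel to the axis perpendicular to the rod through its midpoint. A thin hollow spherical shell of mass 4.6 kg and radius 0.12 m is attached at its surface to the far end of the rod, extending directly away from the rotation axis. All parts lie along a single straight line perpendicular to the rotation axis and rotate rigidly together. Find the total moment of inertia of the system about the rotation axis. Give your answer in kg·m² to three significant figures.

Thin rod: I_cm = (1/12)ML² = (1/12)(2.9)(1)² = 0.24167 kg·m²; centre at d = 0.5 m, so I = I_cm + Md² gives I = 0.24167 + (2.9)(0.5)² = 0.96667 kg·m².
Spherical shell: I_cm = (2/3)MR² = (2/3)(4.6)(0.12)² = 0.04416 kg·m²; centre at d = 0.5 + 0.5 + 0.12 = 1.12 m, so I = I_cm + Md² gives I = 0.04416 + (4.6)(1.12)² = 5.8144 kg·m².
Total I = 0.96667 + 5.8144 = 6.7811 kg·m².

6.78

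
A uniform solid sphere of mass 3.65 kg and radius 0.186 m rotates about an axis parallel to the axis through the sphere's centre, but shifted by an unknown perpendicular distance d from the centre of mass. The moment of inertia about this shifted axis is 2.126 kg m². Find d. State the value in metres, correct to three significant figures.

About the centre-of-mass axis, I_cm = (2/5)MR² = (2/5)(3.65)(0.186)² = 0.05051 kg m².
Parallel axis theorem: I = I_cm + Md², so Md² = 2.126 − 0.05051 = 2.0755 kg m².
d = √(2.0755 / 3.65) = 0.75407 m.

0.754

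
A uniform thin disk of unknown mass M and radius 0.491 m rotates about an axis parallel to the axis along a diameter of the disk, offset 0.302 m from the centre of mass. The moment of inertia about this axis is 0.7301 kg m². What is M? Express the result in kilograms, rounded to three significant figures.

4.82

I = I_cm + Md² = (1/4)MR² + Md² = M·[0.25·(0.491)² + (0.302)²] = M·0.15147.
So M = 0.7301 / 0.15147 = 4.82 kg.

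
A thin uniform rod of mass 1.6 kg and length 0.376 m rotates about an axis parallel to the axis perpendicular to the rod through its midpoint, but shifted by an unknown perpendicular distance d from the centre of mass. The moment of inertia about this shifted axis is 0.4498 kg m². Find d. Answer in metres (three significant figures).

About the centre-of-mass axis, I_cm = (1/12)ML² = (1/12)(1.6)(0.376)² = 0.01885 kg m².
Parallel axis theorem: I = I_cm + Md², so Md² = 0.4498 − 0.01885 = 0.43095 kg m².
d = √(0.43095 / 1.6) = 0.51898 m.

0.519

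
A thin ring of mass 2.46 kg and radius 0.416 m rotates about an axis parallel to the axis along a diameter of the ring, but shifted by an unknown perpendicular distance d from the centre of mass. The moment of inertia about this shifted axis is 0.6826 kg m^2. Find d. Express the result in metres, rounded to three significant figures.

About the centre-of-mass axis, I_cm = (1/2)MR² = (1/2)(2.46)(0.416)² = 0.21286 kg m^2.
Parallel axis theorem: I = I_cm + Md², so Md² = 0.6826 − 0.21286 = 0.46974 kg m^2.
d = √(0.46974 / 2.46) = 0.43698 m.

0.437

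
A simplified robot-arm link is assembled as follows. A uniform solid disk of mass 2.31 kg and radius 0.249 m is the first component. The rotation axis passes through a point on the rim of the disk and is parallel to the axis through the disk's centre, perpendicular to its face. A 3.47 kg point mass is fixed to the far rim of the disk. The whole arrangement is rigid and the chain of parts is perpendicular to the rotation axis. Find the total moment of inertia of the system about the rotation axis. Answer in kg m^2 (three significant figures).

Solid disk: I_cm = (1/2)MR² = (1/2)(2.31)(0.249)² = 0.071611 kg m^2; centre at d = 0.249 m, so the parallel axis theorem gives I = 0.071611 + (2.31)(0.249)² = 0.21483 kg m^2.
Point mass: I_cm = 0; centre at d = 0.249 + 0.249 = 0.498 m, so the parallel axis theorem gives I = 0 + (3.47)(0.498)² = 0.86057 kg m^2.
Total I = 0.21483 + 0.86057 = 1.0754 kg m^2.

1.08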